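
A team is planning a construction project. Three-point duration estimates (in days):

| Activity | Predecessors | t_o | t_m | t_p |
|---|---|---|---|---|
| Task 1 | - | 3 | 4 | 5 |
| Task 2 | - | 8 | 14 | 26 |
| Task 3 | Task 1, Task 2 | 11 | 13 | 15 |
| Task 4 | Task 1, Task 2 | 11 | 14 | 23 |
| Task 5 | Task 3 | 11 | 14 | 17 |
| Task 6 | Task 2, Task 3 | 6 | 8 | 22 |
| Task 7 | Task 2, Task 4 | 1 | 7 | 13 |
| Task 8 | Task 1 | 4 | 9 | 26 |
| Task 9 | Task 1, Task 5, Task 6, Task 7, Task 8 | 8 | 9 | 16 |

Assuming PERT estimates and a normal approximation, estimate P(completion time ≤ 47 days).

0.076

te_Task 1 = (3 + 4·4 + 5)/6 = 24/6 = 4; σ²_Task 1 = ((5−3)/6)² = 0.111
te_Task 2 = (8 + 4·14 + 26)/6 = 90/6 = 15; σ²_Task 2 = ((26−8)/6)² = 9.000
te_Task 3 = (11 + 4·13 + 15)/6 = 78/6 = 13; σ²_Task 3 = ((15−11)/6)² = 0.444
te_Task 4 = (11 + 4·14 + 23)/6 = 90/6 = 15; σ²_Task 4 = ((23−11)/6)² = 4.000
te_Task 5 = (11 + 4·14 + 17)/6 = 84/6 = 14; σ²_Task 5 = ((17−11)/6)² = 1.000
te_Task 6 = (6 + 4·8 + 22)/6 = 60/6 = 10; σ²_Task 6 = ((22−6)/6)² = 7.111
te_Task 7 = (1 + 4·7 + 13)/6 = 42/6 = 7; σ²_Task 7 = ((13−1)/6)² = 4.000
te_Task 8 = (4 + 4·9 + 26)/6 = 66/6 = 11; σ²_Task 8 = ((26−4)/6)² = 13.444
te_Task 9 = (8 + 4·9 + 16)/6 = 60/6 = 10; σ²_Task 9 = ((16−8)/6)² = 1.778

Forward pass:
ES_Task 1 = 0; EF_Task 1 = 4
ES_Task 2 = 0; EF_Task 2 = 15
ES_Task 3 = max(EF_Task 1=4, EF_Task 2=15) = 15; EF_Task 3 = 15+13 = 28
ES_Task 4 = max(EF_Task 1=4, EF_Task 2=15) = 15; EF_Task 4 = 15+15 = 30
ES_Task 5 = 28; EF_Task 5 = 28+14 = 42
ES_Task 6 = max(EF_Task 2=15, EF_Task 3=28) = 28; EF_Task 6 = 28+10 = 38
ES_Task 7 = max(EF_Task 2=15, EF_Task 4=30) = 30; EF_Task 7 = 30+7 = 37
ES_Task 8 = 4; EF_Task 8 = 4+11 = 15
ES_Task 9 = max(EF_Task 1=4, EF_Task 5=42, EF_Task 6=38, EF_Task 7=37, EF_Task 8=15) = 42; EF_Task 9 = 42+10 = 52
Expected project duration μ = 52 days. Critical path: Task 2 → Task 3 → Task 5 → Task 9.

Variance along critical path = 9.000 + 0.444 + 1.000 + 1.778 = 12.222; σ = √12.222 = 3.496 days.
Z = (47 − 52) / 3.496 = -1.430
P(T ≤ 47) = Φ(-1.430) ≈ 0.076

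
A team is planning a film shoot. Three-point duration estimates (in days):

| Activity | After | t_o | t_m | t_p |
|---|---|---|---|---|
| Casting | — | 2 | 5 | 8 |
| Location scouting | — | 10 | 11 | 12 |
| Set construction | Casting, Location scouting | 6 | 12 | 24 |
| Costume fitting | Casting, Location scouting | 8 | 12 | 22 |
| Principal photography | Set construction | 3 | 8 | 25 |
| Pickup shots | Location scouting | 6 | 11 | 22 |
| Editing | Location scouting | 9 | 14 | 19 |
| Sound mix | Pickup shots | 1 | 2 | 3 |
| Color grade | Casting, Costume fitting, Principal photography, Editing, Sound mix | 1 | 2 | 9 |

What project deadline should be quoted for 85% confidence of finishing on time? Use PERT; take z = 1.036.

te_Casting = (2 + 4·5 + 8)/6 = 30/6 = 5; σ²_Casting = ((8−2)/6)² = 1.000
te_Location scouting = (10 + 4·11 + 12)/6 = 66/6 = 11; σ²_Location scouting = ((12−10)/6)² = 0.111
te_Set construction = (6 + 4·12 + 24)/6 = 78/6 = 13; σ²_Set construction = ((24−6)/6)² = 9.000
te_Costume fitting = (8 + 4·12 + 22)/6 = 78/6 = 13; σ²_Costume fitting = ((22−8)/6)² = 5.444
te_Principal photography = (3 + 4·8 + 25)/6 = 60/6 = 10; σ²_Principal photography = ((25−3)/6)² = 13.444
te_Pickup shots = (6 + 4·11 + 22)/6 = 72/6 = 12; σ²_Pickup shots = ((22−6)/6)² = 7.111
te_Editing = (9 + 4·14 + 19)/6 = 84/6 = 14; σ²_Editing = ((19−9)/6)² = 2.778
te_Sound mix = (1 + 4·2 + 3)/6 = 12/6 = 2; σ²_Sound mix = ((3−1)/6)² = 0.111
te_Color grade = (1 + 4·2 + 9)/6 = 18/6 = 3; σ²_Color grade = ((9−1)/6)² = 1.778

Forward pass:
ES_Casting = 0; EF_Casting = 5
ES_Location scouting = 0; EF_Location scouting = 11
ES_Set construction = max(EF_Casting=5, EF_Location scouting=11) = 11; EF_Set construction = 11+13 = 24
ES_Costume fitting = max(EF_Casting=5, EF_Location scouting=11) = 11; EF_Costume fitting = 11+13 = 24
ES_Principal photography = 24; EF_Principal photography = 24+10 = 34
ES_Pickup shots = 11; EF_Pickup shots = 11+12 = 23
ES_Editing = 11; EF_Editing = 11+14 = 25
ES_Sound mix = 23; EF_Sound mix = 23+2 = 25
ES_Color grade = max(EF_Casting=5, EF_Costume fitting=24, EF_Principal photography=34, EF_Editing=25, EF_Sound mix=25) = 34; EF_Color grade = 34+3 = 37
Expected project duration μ = 37 days. Critical path: Location scouting → Set construction → Principal photography → Color grade.

Variance along critical path = 0.111 + 9.000 + 13.444 + 1.778 = 24.333; σ = 4.933 days.
D = μ + z·σ = 37 + 1.036·4.933 = 42.1 days

42.1 days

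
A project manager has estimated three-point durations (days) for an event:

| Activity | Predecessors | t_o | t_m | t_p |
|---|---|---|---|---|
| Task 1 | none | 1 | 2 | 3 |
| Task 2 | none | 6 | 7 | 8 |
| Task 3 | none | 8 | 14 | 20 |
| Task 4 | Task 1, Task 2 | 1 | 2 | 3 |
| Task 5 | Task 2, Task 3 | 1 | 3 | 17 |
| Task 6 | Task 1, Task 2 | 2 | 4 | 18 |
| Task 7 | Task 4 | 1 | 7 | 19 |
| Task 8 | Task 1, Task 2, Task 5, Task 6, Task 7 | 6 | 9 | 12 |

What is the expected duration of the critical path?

28 days

te_Task 1 = (1 + 4·2 + 3)/6 = 12/6 = 2
te_Task 2 = (6 + 4·7 + 8)/6 = 42/6 = 7
te_Task 3 = (8 + 4·14 + 20)/6 = 84/6 = 14
te_Task 4 = (1 + 4·2 + 3)/6 = 12/6 = 2
te_Task 5 = (1 + 4·3 + 17)/6 = 30/6 = 5
te_Task 6 = (2 + 4·4 + 18)/6 = 36/6 = 6
te_Task 7 = (1 + 4·7 + 19)/6 = 48/6 = 8
te_Task 8 = (6 + 4·9 + 12)/6 = 54/6 = 9

Forward pass:
ES_Task 1 = 0; EF_Task 1 = 2
ES_Task 2 = 0; EF_Task 2 = 7
ES_Task 3 = 0; EF_Task 3 = 14
ES_Task 4 = max(EF_Task 1=2, EF_Task 2=7) = 7; EF_Task 4 = 7+2 = 9
ES_Task 5 = max(EF_Task 2=7, EF_Task 3=14) = 14; EF_Task 5 = 14+5 = 19
ES_Task 6 = max(EF_Task 1=2, EF_Task 2=7) = 7; EF_Task 6 = 7+6 = 13
ES_Task 7 = 9; EF_Task 7 = 9+8 = 17
ES_Task 8 = max(EF_Task 1=2, EF_Task 2=7, EF_Task 5=19, EF_Task 6=13, EF_Task 7=17) = 19; EF_Task 8 = 19+9 = 28
Expected project duration μ = 28 days. Critical path: Task 3 → Task 5 → Task 8.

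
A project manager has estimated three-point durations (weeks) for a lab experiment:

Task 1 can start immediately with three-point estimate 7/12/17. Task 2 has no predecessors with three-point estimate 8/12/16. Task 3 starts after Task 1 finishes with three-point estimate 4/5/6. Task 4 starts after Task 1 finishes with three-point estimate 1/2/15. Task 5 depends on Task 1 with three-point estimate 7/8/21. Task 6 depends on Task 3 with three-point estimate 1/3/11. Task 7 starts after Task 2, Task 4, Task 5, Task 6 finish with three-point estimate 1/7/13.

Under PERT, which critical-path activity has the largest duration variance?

te_Task 1 = (7 + 4·12 + 17)/6 = 72/6 = 12; σ²_Task 1 = ((17−7)/6)² = 2.778
te_Task 2 = (8 + 4·12 + 16)/6 = 72/6 = 12; σ²_Task 2 = ((16−8)/6)² = 1.778
te_Task 3 = (4 + 4·5 + 6)/6 = 30/6 = 5; σ²_Task 3 = ((6−4)/6)² = 0.111
te_Task 4 = (1 + 4·2 + 15)/6 = 24/6 = 4; σ²_Task 4 = ((15−1)/6)² = 5.444
te_Task 5 = (7 + 4·8 + 21)/6 = 60/6 = 10; σ²_Task 5 = ((21−7)/6)² = 5.444
te_Task 6 = (1 + 4·3 + 11)/6 = 24/6 = 4; σ²_Task 6 = ((11−1)/6)² = 2.778
te_Task 7 = (1 + 4·7 + 13)/6 = 42/6 = 7; σ²_Task 7 = ((13−1)/6)² = 4.000

Forward pass:
ES_Task 1 = 0; EF_Task 1 = 12
ES_Task 2 = 0; EF_Task 2 = 12
ES_Task 3 = 12; EF_Task 3 = 12+5 = 17
ES_Task 4 = 12; EF_Task 4 = 12+4 = 16
ES_Task 5 = 12; EF_Task 5 = 12+10 = 22
ES_Task 6 = 17; EF_Task 6 = 17+4 = 21
ES_Task 7 = max(EF_Task 2=12, EF_Task 4=16, EF_Task 5=22, EF_Task 6=21) = 22; EF_Task 7 = 22+7 = 29
Expected project duration μ = 29 weeks. Critical path: Task 1 → Task 5 → Task 7.

Variances on critical path: σ²_Task 1=2.778, σ²_Task 5=5.444, σ²_Task 7=4.000.
Largest is σ²_Task 5 = 5.444.

Task 5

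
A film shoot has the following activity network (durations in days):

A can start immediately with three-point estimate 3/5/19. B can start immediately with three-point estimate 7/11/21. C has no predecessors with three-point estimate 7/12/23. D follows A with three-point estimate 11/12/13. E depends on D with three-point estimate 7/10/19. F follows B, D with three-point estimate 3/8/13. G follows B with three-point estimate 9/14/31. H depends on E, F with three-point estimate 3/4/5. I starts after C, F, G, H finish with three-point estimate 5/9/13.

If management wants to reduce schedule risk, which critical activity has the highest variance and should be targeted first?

te_A = (3 + 4·5 + 19)/6 = 42/6 = 7; σ²_A = ((19−3)/6)² = 7.111
te_B = (7 + 4·11 + 21)/6 = 72/6 = 12; σ²_B = ((21−7)/6)² = 5.444
te_C = (7 + 4·12 + 23)/6 = 78/6 = 13; σ²_C = ((23−7)/6)² = 7.111
te_D = (11 + 4·12 + 13)/6 = 72/6 = 12; σ²_D = ((13−11)/6)² = 0.111
te_E = (7 + 4·10 + 19)/6 = 66/6 = 11; σ²_E = ((19−7)/6)² = 4.000
te_F = (3 + 4·8 + 13)/6 = 48/6 = 8; σ²_F = ((13−3)/6)² = 2.778
te_G = (9 + 4·14 + 31)/6 = 96/6 = 16; σ²_G = ((31−9)/6)² = 13.444
te_H = (3 + 4·4 + 5)/6 = 24/6 = 4; σ²_H = ((5−3)/6)² = 0.111
te_I = (5 + 4·9 + 13)/6 = 54/6 = 9; σ²_I = ((13−5)/6)² = 1.778

Forward pass:
ES_A = 0; EF_A = 7
ES_B = 0; EF_B = 12
ES_C = 0; EF_C = 13
ES_D = 7; EF_D = 7+12 = 19
ES_E = 19; EF_E = 19+11 = 30
ES_F = max(EF_B=12, EF_D=19) = 19; EF_F = 19+8 = 27
ES_G = 12; EF_G = 12+16 = 28
ES_H = max(EF_E=30, EF_F=27) = 30; EF_H = 30+4 = 34
ES_I = max(EF_C=13, EF_F=27, EF_G=28, EF_H=34) = 34; EF_I = 34+9 = 43
Expected project duration μ = 43 days. Critical path: A → D → E → H → I.

Variances on critical path: σ²_A=7.111, σ²_D=0.111, σ²_E=4.000, σ²_H=0.111, σ²_I=1.778.
Largest is σ²_A = 7.111.

A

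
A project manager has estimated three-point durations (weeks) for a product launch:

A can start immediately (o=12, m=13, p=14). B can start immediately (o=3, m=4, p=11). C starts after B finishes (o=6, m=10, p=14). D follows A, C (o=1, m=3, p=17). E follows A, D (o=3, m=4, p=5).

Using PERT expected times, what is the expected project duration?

te_A = (12 + 4·13 + 14)/6 = 78/6 = 13
te_B = (3 + 4·4 + 11)/6 = 30/6 = 5
te_C = (6 + 4·10 + 14)/6 = 60/6 = 10
te_D = (1 + 4·3 + 17)/6 = 30/6 = 5
te_E = (3 + 4·4 + 5)/6 = 24/6 = 4

Forward pass:
ES_A = 0; EF_A = 13
ES_B = 0; EF_B = 5
ES_C = 5; EF_C = 5+10 = 15
ES_D = max(EF_A=13, EF_C=15) = 15; EF_D = 15+5 = 20
ES_E = max(EF_A=13, EF_D=20) = 20; EF_E = 20+4 = 24
Expected project duration μ = 24 weeks. Critical path: B → C → D → E.

24 weeks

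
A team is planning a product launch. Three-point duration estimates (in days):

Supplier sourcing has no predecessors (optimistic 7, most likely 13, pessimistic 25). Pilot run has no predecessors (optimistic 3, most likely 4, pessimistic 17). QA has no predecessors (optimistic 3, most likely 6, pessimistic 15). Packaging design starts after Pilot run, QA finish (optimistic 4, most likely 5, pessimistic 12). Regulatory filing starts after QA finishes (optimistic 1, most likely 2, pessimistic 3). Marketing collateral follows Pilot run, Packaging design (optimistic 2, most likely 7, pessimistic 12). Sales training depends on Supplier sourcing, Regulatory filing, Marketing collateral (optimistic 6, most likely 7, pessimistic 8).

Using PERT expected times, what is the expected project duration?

te_Supplier sourcing = (7 + 4·13 + 25)/6 = 84/6 = 14
te_Pilot run = (3 + 4·4 + 17)/6 = 36/6 = 6
te_QA = (3 + 4·6 + 15)/6 = 42/6 = 7
te_Packaging design = (4 + 4·5 + 12)/6 = 36/6 = 6
te_Regulatory filing = (1 + 4·2 + 3)/6 = 12/6 = 2
te_Marketing collateral = (2 + 4·7 + 12)/6 = 42/6 = 7
te_Sales training = (6 + 4·7 + 8)/6 = 42/6 = 7

Forward pass:
ES_Supplier sourcing = 0; EF_Supplier sourcing = 14
ES_Pilot run = 0; EF_Pilot run = 6
ES_QA = 0; EF_QA = 7
ES_Packaging design = max(EF_Pilot run=6, EF_QA=7) = 7; EF_Packaging design = 7+6 = 13
ES_Regulatory filing = 7; EF_Regulatory filing = 7+2 = 9
ES_Marketing collateral = max(EF_Pilot run=6, EF_Packaging design=13) = 13; EF_Marketing collateral = 13+7 = 20
ES_Sales training = max(EF_Supplier sourcing=14, EF_Regulatory filing=9, EF_Marketing collateral=20) = 20; EF_Sales training = 20+7 = 27
Expected project duration μ = 27 days. Critical path: QA → Packaging design → Marketing collateral → Sales training.

27 days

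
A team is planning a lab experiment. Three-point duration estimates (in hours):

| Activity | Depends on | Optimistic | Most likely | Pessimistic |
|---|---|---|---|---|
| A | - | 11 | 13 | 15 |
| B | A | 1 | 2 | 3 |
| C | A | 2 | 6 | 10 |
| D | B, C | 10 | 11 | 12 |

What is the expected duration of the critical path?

30 hours

te_A = (11 + 4·13 + 15)/6 = 78/6 = 13
te_B = (1 + 4·2 + 3)/6 = 12/6 = 2
te_C = (2 + 4·6 + 10)/6 = 36/6 = 6
te_D = (10 + 4·11 + 12)/6 = 66/6 = 11

Forward pass:
ES_A = 0; EF_A = 13
ES_B = 13; EF_B = 13+2 = 15
ES_C = 13; EF_C = 13+6 = 19
ES_D = max(EF_B=15, EF_C=19) = 19; EF_D = 19+11 = 30
Expected project duration μ = 30 hours. Critical path: A → C → D.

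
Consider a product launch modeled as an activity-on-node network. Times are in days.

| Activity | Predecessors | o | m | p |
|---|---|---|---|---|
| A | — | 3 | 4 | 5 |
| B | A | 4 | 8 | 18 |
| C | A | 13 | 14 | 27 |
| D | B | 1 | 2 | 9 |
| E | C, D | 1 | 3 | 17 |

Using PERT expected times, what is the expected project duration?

25 days

te_A = (3 + 4·4 + 5)/6 = 24/6 = 4
te_B = (4 + 4·8 + 18)/6 = 54/6 = 9
te_C = (13 + 4·14 + 27)/6 = 96/6 = 16
te_D = (1 + 4·2 + 9)/6 = 18/6 = 3
te_E = (1 + 4·3 + 17)/6 = 30/6 = 5

Forward pass:
ES_A = 0; EF_A = 4
ES_B = 4; EF_B = 4+9 = 13
ES_C = 4; EF_C = 4+16 = 20
ES_D = 13; EF_D = 13+3 = 16
ES_E = max(EF_C=20, EF_D=16) = 20; EF_E = 20+5 = 25
Expected project duration μ = 25 days. Critical path: A → C → E.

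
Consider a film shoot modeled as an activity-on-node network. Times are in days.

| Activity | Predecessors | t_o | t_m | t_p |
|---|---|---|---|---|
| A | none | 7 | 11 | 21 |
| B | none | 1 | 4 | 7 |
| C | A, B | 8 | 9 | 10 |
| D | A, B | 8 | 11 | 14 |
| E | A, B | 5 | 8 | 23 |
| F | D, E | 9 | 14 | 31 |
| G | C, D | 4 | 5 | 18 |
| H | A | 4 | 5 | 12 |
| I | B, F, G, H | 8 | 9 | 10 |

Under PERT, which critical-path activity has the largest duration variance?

F

te_A = (7 + 4·11 + 21)/6 = 72/6 = 12; σ²_A = ((21−7)/6)² = 5.444
te_B = (1 + 4·4 + 7)/6 = 24/6 = 4; σ²_B = ((7−1)/6)² = 1.000
te_C = (8 + 4·9 + 10)/6 = 54/6 = 9; σ²_C = ((10−8)/6)² = 0.111
te_D = (8 + 4·11 + 14)/6 = 66/6 = 11; σ²_D = ((14−8)/6)² = 1.000
te_E = (5 + 4·8 + 23)/6 = 60/6 = 10; σ²_E = ((23−5)/6)² = 9.000
te_F = (9 + 4·14 + 31)/6 = 96/6 = 16; σ²_F = ((31−9)/6)² = 13.444
te_G = (4 + 4·5 + 18)/6 = 42/6 = 7; σ²_G = ((18−4)/6)² = 5.444
te_H = (4 + 4·5 + 12)/6 = 36/6 = 6; σ²_H = ((12−4)/6)² = 1.778
te_I = (8 + 4·9 + 10)/6 = 54/6 = 9; σ²_I = ((10−8)/6)² = 0.111

Forward pass:
ES_A = 0; EF_A = 12
ES_B = 0; EF_B = 4
ES_C = max(EF_A=12, EF_B=4) = 12; EF_C = 12+9 = 21
ES_D = max(EF_A=12, EF_B=4) = 12; EF_D = 12+11 = 23
ES_E = max(EF_A=12, EF_B=4) = 12; EF_E = 12+10 = 22
ES_F = max(EF_D=23, EF_E=22) = 23; EF_F = 23+16 = 39
ES_G = max(EF_C=21, EF_D=23) = 23; EF_G = 23+7 = 30
ES_H = 12; EF_H = 12+6 = 18
ES_I = max(EF_B=4, EF_F=39, EF_G=30, EF_H=18) = 39; EF_I = 39+9 = 48
Expected project duration μ = 48 days. Critical path: A → D → F → I.

Variances on critical path: σ²_A=5.444, σ²_D=1.000, σ²_F=13.444, σ²_I=0.111.
Largest is σ²_F = 13.444.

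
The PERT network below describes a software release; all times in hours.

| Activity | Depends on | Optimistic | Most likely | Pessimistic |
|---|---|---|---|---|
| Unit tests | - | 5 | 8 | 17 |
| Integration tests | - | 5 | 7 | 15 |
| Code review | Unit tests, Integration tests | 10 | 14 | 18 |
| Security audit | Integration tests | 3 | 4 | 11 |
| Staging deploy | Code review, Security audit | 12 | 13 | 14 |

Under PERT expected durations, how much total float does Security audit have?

10 hours

te_Unit tests = (5 + 4·8 + 17)/6 = 54/6 = 9
te_Integration tests = (5 + 4·7 + 15)/6 = 48/6 = 8
te_Code review = (10 + 4·14 + 18)/6 = 84/6 = 14
te_Security audit = (3 + 4·4 + 11)/6 = 30/6 = 5
te_Staging deploy = (12 + 4·13 + 14)/6 = 78/6 = 13

Forward pass:
ES_Unit tests = 0; EF_Unit tests = 9
ES_Integration tests = 0; EF_Integration tests = 8
ES_Code review = max(EF_Unit tests=9, EF_Integration tests=8) = 9; EF_Code review = 9+14 = 23
ES_Security audit = 8; EF_Security audit = 8+5 = 13
ES_Staging deploy = max(EF_Code review=23, EF_Security audit=13) = 23; EF_Staging deploy = 23+13 = 36
Expected project duration μ = 36 hours. Critical path: Unit tests → Code review → Staging deploy.

Backward pass:
LF_Staging deploy = 36; LS_Staging deploy = 36−13 = 23
LF_Security audit = LS_Staging deploy = 23; LS_Security audit = 23−5 = 18
LF_Code review = LS_Staging deploy = 23; LS_Code review = 23−14 = 9
LF_Integration tests = min(LS_Code review=9, LS_Security audit=18) = 9; LS_Integration tests = 9−8 = 1
LF_Unit tests = LS_Code review = 9; LS_Unit tests = 9−9 = 0
Slack_Security audit = LS_Security audit − ES_Security audit = 18 − 8 = 10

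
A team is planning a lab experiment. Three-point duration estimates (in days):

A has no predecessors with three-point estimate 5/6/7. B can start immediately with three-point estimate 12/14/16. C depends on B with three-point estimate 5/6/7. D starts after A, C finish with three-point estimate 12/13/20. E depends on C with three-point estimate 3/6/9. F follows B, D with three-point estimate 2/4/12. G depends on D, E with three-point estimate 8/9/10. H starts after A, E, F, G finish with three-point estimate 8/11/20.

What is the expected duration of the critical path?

55 days

te_A = (5 + 4·6 + 7)/6 = 36/6 = 6
te_B = (12 + 4·14 + 16)/6 = 84/6 = 14
te_C = (5 + 4·6 + 7)/6 = 36/6 = 6
te_D = (12 + 4·13 + 20)/6 = 84/6 = 14
te_E = (3 + 4·6 + 9)/6 = 36/6 = 6
te_F = (2 + 4·4 + 12)/6 = 30/6 = 5
te_G = (8 + 4·9 + 10)/6 = 54/6 = 9
te_H = (8 + 4·11 + 20)/6 = 72/6 = 12

Forward pass:
ES_A = 0; EF_A = 6
ES_B = 0; EF_B = 14
ES_C = 14; EF_C = 14+6 = 20
ES_D = max(EF_A=6, EF_C=20) = 20; EF_D = 20+14 = 34
ES_E = 20; EF_E = 20+6 = 26
ES_F = max(EF_B=14, EF_D=34) = 34; EF_F = 34+5 = 39
ES_G = max(EF_D=34, EF_E=26) = 34; EF_G = 34+9 = 43
ES_H = max(EF_A=6, EF_E=26, EF_F=39, EF_G=43) = 43; EF_H = 43+12 = 55
Expected project duration μ = 55 days. Critical path: B → C → D → G → H.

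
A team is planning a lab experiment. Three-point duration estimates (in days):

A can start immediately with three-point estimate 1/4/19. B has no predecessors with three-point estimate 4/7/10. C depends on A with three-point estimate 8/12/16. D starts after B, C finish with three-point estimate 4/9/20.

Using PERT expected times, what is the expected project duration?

te_A = (1 + 4·4 + 19)/6 = 36/6 = 6
te_B = (4 + 4·7 + 10)/6 = 42/6 = 7
te_C = (8 + 4·12 + 16)/6 = 72/6 = 12
te_D = (4 + 4·9 + 20)/6 = 60/6 = 10

Forward pass:
ES_A = 0; EF_A = 6
ES_B = 0; EF_B = 7
ES_C = 6; EF_C = 6+12 = 18
ES_D = max(EF_B=7, EF_C=18) = 18; EF_D = 18+10 = 28
Expected project duration μ = 28 days. Critical path: A → C → D.

28 days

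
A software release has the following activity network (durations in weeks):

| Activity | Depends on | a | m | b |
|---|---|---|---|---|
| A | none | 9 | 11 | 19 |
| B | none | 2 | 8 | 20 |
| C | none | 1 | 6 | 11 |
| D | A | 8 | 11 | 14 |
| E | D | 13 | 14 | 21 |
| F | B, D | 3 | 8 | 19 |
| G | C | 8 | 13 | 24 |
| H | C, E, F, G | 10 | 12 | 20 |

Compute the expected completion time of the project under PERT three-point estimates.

51 weeks

te_A = (9 + 4·11 + 19)/6 = 72/6 = 12
te_B = (2 + 4·8 + 20)/6 = 54/6 = 9
te_C = (1 + 4·6 + 11)/6 = 36/6 = 6
te_D = (8 + 4·11 + 14)/6 = 66/6 = 11
te_E = (13 + 4·14 + 21)/6 = 90/6 = 15
te_F = (3 + 4·8 + 19)/6 = 54/6 = 9
te_G = (8 + 4·13 + 24)/6 = 84/6 = 14
te_H = (10 + 4·12 + 20)/6 = 78/6 = 13

Forward pass:
ES_A = 0; EF_A = 12
ES_B = 0; EF_B = 9
ES_C = 0; EF_C = 6
ES_D = 12; EF_D = 12+11 = 23
ES_E = 23; EF_E = 23+15 = 38
ES_F = max(EF_B=9, EF_D=23) = 23; EF_F = 23+9 = 32
ES_G = 6; EF_G = 6+14 = 20
ES_H = max(EF_C=6, EF_E=38, EF_F=32, EF_G=20) = 38; EF_H = 38+13 = 51
Expected project duration μ = 51 weeks. Critical path: A → D → E → H.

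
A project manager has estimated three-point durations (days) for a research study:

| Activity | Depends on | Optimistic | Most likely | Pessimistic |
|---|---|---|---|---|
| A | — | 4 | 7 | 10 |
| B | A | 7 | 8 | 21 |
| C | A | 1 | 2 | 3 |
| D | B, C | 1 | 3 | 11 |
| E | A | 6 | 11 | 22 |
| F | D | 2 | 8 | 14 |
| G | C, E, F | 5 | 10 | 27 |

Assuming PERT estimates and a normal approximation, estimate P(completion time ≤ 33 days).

0.061

te_A = (4 + 4·7 + 10)/6 = 42/6 = 7; σ²_A = ((10−4)/6)² = 1.000
te_B = (7 + 4·8 + 21)/6 = 60/6 = 10; σ²_B = ((21−7)/6)² = 5.444
te_C = (1 + 4·2 + 3)/6 = 12/6 = 2; σ²_C = ((3−1)/6)² = 0.111
te_D = (1 + 4·3 + 11)/6 = 24/6 = 4; σ²_D = ((11−1)/6)² = 2.778
te_E = (6 + 4·11 + 22)/6 = 72/6 = 12; σ²_E = ((22−6)/6)² = 7.111
te_F = (2 + 4·8 + 14)/6 = 48/6 = 8; σ²_F = ((14−2)/6)² = 4.000
te_G = (5 + 4·10 + 27)/6 = 72/6 = 12; σ²_G = ((27−5)/6)² = 13.444

Forward pass:
ES_A = 0; EF_A = 7
ES_B = 7; EF_B = 7+10 = 17
ES_C = 7; EF_C = 7+2 = 9
ES_D = max(EF_B=17, EF_C=9) = 17; EF_D = 17+4 = 21
ES_E = 7; EF_E = 7+12 = 19
ES_F = 21; EF_F = 21+8 = 29
ES_G = max(EF_C=9, EF_E=19, EF_F=29) = 29; EF_G = 29+12 = 41
Expected project duration μ = 41 days. Critical path: A → B → D → F → G.

Variance along critical path = 1.000 + 5.444 + 2.778 + 4.000 + 13.444 = 26.667; σ = √26.667 = 5.164 days.
Z = (33 − 41) / 5.164 = -1.549
P(T ≤ 33) = Φ(-1.549) ≈ 0.061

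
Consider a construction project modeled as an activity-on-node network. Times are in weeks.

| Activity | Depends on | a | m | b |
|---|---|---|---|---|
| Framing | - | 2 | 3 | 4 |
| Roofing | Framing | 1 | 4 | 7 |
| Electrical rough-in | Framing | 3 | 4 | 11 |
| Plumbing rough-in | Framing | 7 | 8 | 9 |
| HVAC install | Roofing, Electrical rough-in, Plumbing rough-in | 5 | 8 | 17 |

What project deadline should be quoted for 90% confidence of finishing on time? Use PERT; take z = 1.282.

te_Framing = (2 + 4·3 + 4)/6 = 18/6 = 3; σ²_Framing = ((4−2)/6)² = 0.111
te_Roofing = (1 + 4·4 + 7)/6 = 24/6 = 4; σ²_Roofing = ((7−1)/6)² = 1.000
te_Electrical rough-in = (3 + 4·4 + 11)/6 = 30/6 = 5; σ²_Electrical rough-in = ((11−3)/6)² = 1.778
te_Plumbing rough-in = (7 + 4·8 + 9)/6 = 48/6 = 8; σ²_Plumbing rough-in = ((9−7)/6)² = 0.111
te_HVAC install = (5 + 4·8 + 17)/6 = 54/6 = 9; σ²_HVAC install = ((17−5)/6)² = 4.000

Forward pass:
ES_Framing = 0; EF_Framing = 3
ES_Roofing = 3; EF_Roofing = 3+4 = 7
ES_Electrical rough-in = 3; EF_Electrical rough-in = 3+5 = 8
ES_Plumbing rough-in = 3; EF_Plumbing rough-in = 3+8 = 11
ES_HVAC install = max(EF_Roofing=7, EF_Electrical rough-in=8, EF_Plumbing rough-in=11) = 11; EF_HVAC install = 11+9 = 20
Expected project duration μ = 20 weeks. Critical path: Framing → Plumbing rough-in → HVAC install.

Variance along critical path = 0.111 + 0.111 + 4.000 = 4.222; σ = 2.055 weeks.
D = μ + z·σ = 20 + 1.282·2.055 = 22.6 weeks

22.6 weeks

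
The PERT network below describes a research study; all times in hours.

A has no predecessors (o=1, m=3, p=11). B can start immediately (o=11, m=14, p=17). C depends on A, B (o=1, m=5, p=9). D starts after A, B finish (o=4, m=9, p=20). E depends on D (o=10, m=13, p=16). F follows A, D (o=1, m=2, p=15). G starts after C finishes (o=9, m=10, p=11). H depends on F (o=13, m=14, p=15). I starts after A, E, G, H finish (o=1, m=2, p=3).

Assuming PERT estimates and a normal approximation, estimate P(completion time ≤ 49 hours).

te_A = (1 + 4·3 + 11)/6 = 24/6 = 4; σ²_A = ((11−1)/6)² = 2.778
te_B = (11 + 4·14 + 17)/6 = 84/6 = 14; σ²_B = ((17−11)/6)² = 1.000
te_C = (1 + 4·5 + 9)/6 = 30/6 = 5; σ²_C = ((9−1)/6)² = 1.778
te_D = (4 + 4·9 + 20)/6 = 60/6 = 10; σ²_D = ((20−4)/6)² = 7.111
te_E = (10 + 4·13 + 16)/6 = 78/6 = 13; σ²_E = ((16−10)/6)² = 1.000
te_F = (1 + 4·2 + 15)/6 = 24/6 = 4; σ²_F = ((15−1)/6)² = 5.444
te_G = (9 + 4·10 + 11)/6 = 60/6 = 10; σ²_G = ((11−9)/6)² = 0.111
te_H = (13 + 4·14 + 15)/6 = 84/6 = 14; σ²_H = ((15−13)/6)² = 0.111
te_I = (1 + 4·2 + 3)/6 = 12/6 = 2; σ²_I = ((3−1)/6)² = 0.111

Forward pass:
ES_A = 0; EF_A = 4
ES_B = 0; EF_B = 14
ES_C = max(EF_A=4, EF_B=14) = 14; EF_C = 14+5 = 19
ES_D = max(EF_A=4, EF_B=14) = 14; EF_D = 14+10 = 24
ES_E = 24; EF_E = 24+13 = 37
ES_F = max(EF_A=4, EF_D=24) = 24; EF_F = 24+4 = 28
ES_G = 19; EF_G = 19+10 = 29
ES_H = 28; EF_H = 28+14 = 42
ES_I = max(EF_A=4, EF_E=37, EF_G=29, EF_H=42) = 42; EF_I = 42+2 = 44
Expected project duration μ = 44 hours. Critical path: B → D → F → H → I.

Variance along critical path = 1.000 + 7.111 + 5.444 + 0.111 + 0.111 = 13.778; σ = √13.778 = 3.712 hours.
Z = (49 − 44) / 3.712 = 1.347
P(T ≤ 49) = Φ(1.347) ≈ 0.911

0.911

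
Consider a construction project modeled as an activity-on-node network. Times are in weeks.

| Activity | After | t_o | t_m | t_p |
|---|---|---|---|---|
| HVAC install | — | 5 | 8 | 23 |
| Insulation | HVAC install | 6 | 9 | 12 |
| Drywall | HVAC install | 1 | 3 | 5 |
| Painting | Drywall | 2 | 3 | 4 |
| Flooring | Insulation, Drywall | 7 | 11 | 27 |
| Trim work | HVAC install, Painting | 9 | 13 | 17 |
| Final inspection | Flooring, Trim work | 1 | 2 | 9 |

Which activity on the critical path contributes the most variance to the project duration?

Flooring

te_HVAC install = (5 + 4·8 + 23)/6 = 60/6 = 10; σ²_HVAC install = ((23−5)/6)² = 9.000
te_Insulation = (6 + 4·9 + 12)/6 = 54/6 = 9; σ²_Insulation = ((12−6)/6)² = 1.000
te_Drywall = (1 + 4·3 + 5)/6 = 18/6 = 3; σ²_Drywall = ((5−1)/6)² = 0.444
te_Painting = (2 + 4·3 + 4)/6 = 18/6 = 3; σ²_Painting = ((4−2)/6)² = 0.111
te_Flooring = (7 + 4·11 + 27)/6 = 78/6 = 13; σ²_Flooring = ((27−7)/6)² = 11.111
te_Trim work = (9 + 4·13 + 17)/6 = 78/6 = 13; σ²_Trim work = ((17−9)/6)² = 1.778
te_Final inspection = (1 + 4·2 + 9)/6 = 18/6 = 3; σ²_Final inspection = ((9−1)/6)² = 1.778

Forward pass:
ES_HVAC install = 0; EF_HVAC install = 10
ES_Insulation = 10; EF_Insulation = 10+9 = 19
ES_Drywall = 10; EF_Drywall = 10+3 = 13
ES_Painting = 13; EF_Painting = 13+3 = 16
ES_Flooring = max(EF_Insulation=19, EF_Drywall=13) = 19; EF_Flooring = 19+13 = 32
ES_Trim work = max(EF_HVAC install=10, EF_Painting=16) = 16; EF_Trim work = 16+13 = 29
ES_Final inspection = max(EF_Flooring=32, EF_Trim work=29) = 32; EF_Final inspection = 32+3 = 35
Expected project duration μ = 35 weeks. Critical path: HVAC install → Insulation → Flooring → Final inspection.

Variances on critical path: σ²_HVAC install=9.000, σ²_Insulation=1.000, σ²_Flooring=11.111, σ²_Final inspection=1.778.
Largest is σ²_Flooring = 11.111.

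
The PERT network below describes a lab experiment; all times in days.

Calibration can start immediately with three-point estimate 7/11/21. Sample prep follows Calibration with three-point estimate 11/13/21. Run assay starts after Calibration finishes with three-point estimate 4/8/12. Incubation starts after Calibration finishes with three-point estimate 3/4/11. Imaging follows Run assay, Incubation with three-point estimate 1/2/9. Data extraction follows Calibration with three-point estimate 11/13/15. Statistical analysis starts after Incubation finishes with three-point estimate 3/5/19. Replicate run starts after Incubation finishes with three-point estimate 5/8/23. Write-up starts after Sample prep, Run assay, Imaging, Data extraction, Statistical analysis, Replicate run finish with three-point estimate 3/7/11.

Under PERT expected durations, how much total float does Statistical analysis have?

te_Calibration = (7 + 4·11 + 21)/6 = 72/6 = 12
te_Sample prep = (11 + 4·13 + 21)/6 = 84/6 = 14
te_Run assay = (4 + 4·8 + 12)/6 = 48/6 = 8
te_Incubation = (3 + 4·4 + 11)/6 = 30/6 = 5
te_Imaging = (1 + 4·2 + 9)/6 = 18/6 = 3
te_Data extraction = (11 + 4·13 + 15)/6 = 78/6 = 13
te_Statistical analysis = (3 + 4·5 + 19)/6 = 42/6 = 7
te_Replicate run = (5 + 4·8 + 23)/6 = 60/6 = 10
te_Write-up = (3 + 4·7 + 11)/6 = 42/6 = 7

Forward pass:
ES_Calibration = 0; EF_Calibration = 12
ES_Sample prep = 12; EF_Sample prep = 12+14 = 26
ES_Run assay = 12; EF_Run assay = 12+8 = 20
ES_Incubation = 12; EF_Incubation = 12+5 = 17
ES_Imaging = max(EF_Run assay=20, EF_Incubation=17) = 20; EF_Imaging = 20+3 = 23
ES_Data extraction = 12; EF_Data extraction = 12+13 = 25
ES_Statistical analysis = 17; EF_Statistical analysis = 17+7 = 24
ES_Replicate run = 17; EF_Replicate run = 17+10 = 27
ES_Write-up = max(EF_Sample prep=26, EF_Run assay=20, EF_Imaging=23, EF_Data extraction=25, EF_Statistical analysis=24, EF_Replicate run=27) = 27; EF_Write-up = 27+7 = 34
Expected project duration μ = 34 days. Critical path: Calibration → Incubation → Replicate run → Write-up.

Backward pass:
LF_Write-up = 34; LS_Write-up = 34−7 = 27
LF_Replicate run = LS_Write-up = 27; LS_Replicate run = 27−10 = 17
LF_Statistical analysis = LS_Write-up = 27; LS_Statistical analysis = 27−7 = 20
LF_Data extraction = LS_Write-up = 27; LS_Data extraction = 27−13 = 14
LF_Imaging = LS_Write-up = 27; LS_Imaging = 27−3 = 24
LF_Incubation = min(LS_Imaging=24, LS_Statistical analysis=20, LS_Replicate run=17) = 17; LS_Incubation = 17−5 = 12
LF_Run assay = min(LS_Imaging=24, LS_Write-up=27) = 24; LS_Run assay = 24−8 = 16
LF_Sample prep = LS_Write-up = 27; LS_Sample prep = 27−14 = 13
LF_Calibration = min(LS_Sample prep=13, LS_Run assay=16, LS_Incubation=12, LS_Data extraction=14) = 12; LS_Calibration = 12−12 = 0
Slack_Statistical analysis = LS_Statistical analysis − ES_Statistical analysis = 20 − 17 = 3

3 days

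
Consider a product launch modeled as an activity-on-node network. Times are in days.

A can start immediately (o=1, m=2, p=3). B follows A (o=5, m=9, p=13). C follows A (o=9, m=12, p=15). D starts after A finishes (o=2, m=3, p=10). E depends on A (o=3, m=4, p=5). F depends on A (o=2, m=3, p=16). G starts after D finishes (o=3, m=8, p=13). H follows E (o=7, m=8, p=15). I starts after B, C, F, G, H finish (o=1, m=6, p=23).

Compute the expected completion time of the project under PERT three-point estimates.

te_A = (1 + 4·2 + 3)/6 = 12/6 = 2
te_B = (5 + 4·9 + 13)/6 = 54/6 = 9
te_C = (9 + 4·12 + 15)/6 = 72/6 = 12
te_D = (2 + 4·3 + 10)/6 = 24/6 = 4
te_E = (3 + 4·4 + 5)/6 = 24/6 = 4
te_F = (2 + 4·3 + 16)/6 = 30/6 = 5
te_G = (3 + 4·8 + 13)/6 = 48/6 = 8
te_H = (7 + 4·8 + 15)/6 = 54/6 = 9
te_I = (1 + 4·6 + 23)/6 = 48/6 = 8

Forward pass:
ES_A = 0; EF_A = 2
ES_B = 2; EF_B = 2+9 = 11
ES_C = 2; EF_C = 2+12 = 14
ES_D = 2; EF_D = 2+4 = 6
ES_E = 2; EF_E = 2+4 = 6
ES_F = 2; EF_F = 2+5 = 7
ES_G = 6; EF_G = 6+8 = 14
ES_H = 6; EF_H = 6+9 = 15
ES_I = max(EF_B=11, EF_C=14, EF_F=7, EF_G=14, EF_H=15) = 15; EF_I = 15+8 = 23
Expected project duration μ = 23 days. Critical path: A → E → H → I.

23 days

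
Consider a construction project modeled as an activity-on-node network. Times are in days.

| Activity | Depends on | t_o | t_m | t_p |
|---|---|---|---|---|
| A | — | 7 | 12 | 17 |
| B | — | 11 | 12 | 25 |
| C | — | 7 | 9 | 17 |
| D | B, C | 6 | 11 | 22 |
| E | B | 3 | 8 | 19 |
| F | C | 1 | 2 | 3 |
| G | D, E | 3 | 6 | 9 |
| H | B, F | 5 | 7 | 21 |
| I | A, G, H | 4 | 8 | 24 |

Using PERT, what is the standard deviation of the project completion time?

4.97 days

te_A = (7 + 4·12 + 17)/6 = 72/6 = 12; σ²_A = ((17−7)/6)² = 2.778
te_B = (11 + 4·12 + 25)/6 = 84/6 = 14; σ²_B = ((25−11)/6)² = 5.444
te_C = (7 + 4·9 + 17)/6 = 60/6 = 10; σ²_C = ((17−7)/6)² = 2.778
te_D = (6 + 4·11 + 22)/6 = 72/6 = 12; σ²_D = ((22−6)/6)² = 7.111
te_E = (3 + 4·8 + 19)/6 = 54/6 = 9; σ²_E = ((19−3)/6)² = 7.111
te_F = (1 + 4·2 + 3)/6 = 12/6 = 2; σ²_F = ((3−1)/6)² = 0.111
te_G = (3 + 4·6 + 9)/6 = 36/6 = 6; σ²_G = ((9−3)/6)² = 1.000
te_H = (5 + 4·7 + 21)/6 = 54/6 = 9; σ²_H = ((21−5)/6)² = 7.111
te_I = (4 + 4·8 + 24)/6 = 60/6 = 10; σ²_I = ((24−4)/6)² = 11.111

Forward pass:
ES_A = 0; EF_A = 12
ES_B = 0; EF_B = 14
ES_C = 0; EF_C = 10
ES_D = max(EF_B=14, EF_C=10) = 14; EF_D = 14+12 = 26
ES_E = 14; EF_E = 14+9 = 23
ES_F = 10; EF_F = 10+2 = 12
ES_G = max(EF_D=26, EF_E=23) = 26; EF_G = 26+6 = 32
ES_H = max(EF_B=14, EF_F=12) = 14; EF_H = 14+9 = 23
ES_I = max(EF_A=12, EF_G=32, EF_H=23) = 32; EF_I = 32+10 = 42
Expected project duration μ = 42 days. Critical path: B → D → G → I.

Variance along critical path = 5.444 + 7.111 + 1.000 + 11.111 = 24.667
σ = √24.667 = 4.967 days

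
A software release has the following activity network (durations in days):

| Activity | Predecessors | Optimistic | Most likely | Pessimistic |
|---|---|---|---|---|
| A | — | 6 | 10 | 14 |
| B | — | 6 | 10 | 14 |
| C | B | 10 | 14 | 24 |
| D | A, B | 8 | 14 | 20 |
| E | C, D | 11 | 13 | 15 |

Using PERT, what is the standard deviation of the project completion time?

te_A = (6 + 4·10 + 14)/6 = 60/6 = 10; σ²_A = ((14−6)/6)² = 1.778
te_B = (6 + 4·10 + 14)/6 = 60/6 = 10; σ²_B = ((14−6)/6)² = 1.778
te_C = (10 + 4·14 + 24)/6 = 90/6 = 15; σ²_C = ((24−10)/6)² = 5.444
te_D = (8 + 4·14 + 20)/6 = 84/6 = 14; σ²_D = ((20−8)/6)² = 4.000
te_E = (11 + 4·13 + 15)/6 = 78/6 = 13; σ²_E = ((15−11)/6)² = 0.444

Forward pass:
ES_A = 0; EF_A = 10
ES_B = 0; EF_B = 10
ES_C = 10; EF_C = 10+15 = 25
ES_D = max(EF_A=10, EF_B=10) = 10; EF_D = 10+14 = 24
ES_E = max(EF_C=25, EF_D=24) = 25; EF_E = 25+13 = 38
Expected project duration μ = 38 days. Critical path: B → C → E.

Variance along critical path = 1.778 + 5.444 + 0.444 = 7.667
σ = √7.667 = 2.769 days

2.77 days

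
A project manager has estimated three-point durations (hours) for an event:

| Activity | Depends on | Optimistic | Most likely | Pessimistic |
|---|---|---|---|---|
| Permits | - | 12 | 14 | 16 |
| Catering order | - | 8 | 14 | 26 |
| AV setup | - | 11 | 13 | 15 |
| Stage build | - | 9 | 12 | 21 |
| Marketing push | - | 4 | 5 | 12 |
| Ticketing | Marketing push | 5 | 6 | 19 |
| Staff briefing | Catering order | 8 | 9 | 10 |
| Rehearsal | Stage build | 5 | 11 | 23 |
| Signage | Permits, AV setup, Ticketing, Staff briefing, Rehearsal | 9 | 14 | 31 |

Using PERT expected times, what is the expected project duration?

41 hours

te_Permits = (12 + 4·14 + 16)/6 = 84/6 = 14
te_Catering order = (8 + 4·14 + 26)/6 = 90/6 = 15
te_AV setup = (11 + 4·13 + 15)/6 = 78/6 = 13
te_Stage build = (9 + 4·12 + 21)/6 = 78/6 = 13
te_Marketing push = (4 + 4·5 + 12)/6 = 36/6 = 6
te_Ticketing = (5 + 4·6 + 19)/6 = 48/6 = 8
te_Staff briefing = (8 + 4·9 + 10)/6 = 54/6 = 9
te_Rehearsal = (5 + 4·11 + 23)/6 = 72/6 = 12
te_Signage = (9 + 4·14 + 31)/6 = 96/6 = 16

Forward pass:
ES_Permits = 0; EF_Permits = 14
ES_Catering order = 0; EF_Catering order = 15
ES_AV setup = 0; EF_AV setup = 13
ES_Stage build = 0; EF_Stage build = 13
ES_Marketing push = 0; EF_Marketing push = 6
ES_Ticketing = 6; EF_Ticketing = 6+8 = 14
ES_Staff briefing = 15; EF_Staff briefing = 15+9 = 24
ES_Rehearsal = 13; EF_Rehearsal = 13+12 = 25
ES_Signage = max(EF_Permits=14, EF_AV setup=13, EF_Ticketing=14, EF_Staff briefing=24, EF_Rehearsal=25) = 25; EF_Signage = 25+16 = 41
Expected project duration μ = 41 hours. Critical path: Stage build → Rehearsal → Signage.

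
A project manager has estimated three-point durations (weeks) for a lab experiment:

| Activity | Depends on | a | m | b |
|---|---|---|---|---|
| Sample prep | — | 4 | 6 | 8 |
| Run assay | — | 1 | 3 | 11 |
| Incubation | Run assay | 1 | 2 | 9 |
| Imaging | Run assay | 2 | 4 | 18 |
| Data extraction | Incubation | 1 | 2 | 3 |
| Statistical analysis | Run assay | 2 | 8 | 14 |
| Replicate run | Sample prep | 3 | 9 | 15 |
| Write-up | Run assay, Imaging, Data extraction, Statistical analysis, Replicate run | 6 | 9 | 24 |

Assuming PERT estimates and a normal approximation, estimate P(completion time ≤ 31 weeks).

0.914

te_Sample prep = (4 + 4·6 + 8)/6 = 36/6 = 6; σ²_Sample prep = ((8−4)/6)² = 0.444
te_Run assay = (1 + 4·3 + 11)/6 = 24/6 = 4; σ²_Run assay = ((11−1)/6)² = 2.778
te_Incubation = (1 + 4·2 + 9)/6 = 18/6 = 3; σ²_Incubation = ((9−1)/6)² = 1.778
te_Imaging = (2 + 4·4 + 18)/6 = 36/6 = 6; σ²_Imaging = ((18−2)/6)² = 7.111
te_Data extraction = (1 + 4·2 + 3)/6 = 12/6 = 2; σ²_Data extraction = ((3−1)/6)² = 0.111
te_Statistical analysis = (2 + 4·8 + 14)/6 = 48/6 = 8; σ²_Statistical analysis = ((14−2)/6)² = 4.000
te_Replicate run = (3 + 4·9 + 15)/6 = 54/6 = 9; σ²_Replicate run = ((15−3)/6)² = 4.000
te_Write-up = (6 + 4·9 + 24)/6 = 66/6 = 11; σ²_Write-up = ((24−6)/6)² = 9.000

Forward pass:
ES_Sample prep = 0; EF_Sample prep = 6
ES_Run assay = 0; EF_Run assay = 4
ES_Incubation = 4; EF_Incubation = 4+3 = 7
ES_Imaging = 4; EF_Imaging = 4+6 = 10
ES_Data extraction = 7; EF_Data extraction = 7+2 = 9
ES_Statistical analysis = 4; EF_Statistical analysis = 4+8 = 12
ES_Replicate run = 6; EF_Replicate run = 6+9 = 15
ES_Write-up = max(EF_Run assay=4, EF_Imaging=10, EF_Data extraction=9, EF_Statistical analysis=12, EF_Replicate run=15) = 15; EF_Write-up = 15+11 = 26
Expected project duration μ = 26 weeks. Critical path: Sample prep → Replicate run → Write-up.

Variance along critical path = 0.444 + 4.000 + 9.000 = 13.444; σ = √13.444 = 3.667 weeks.
Z = (31 − 26) / 3.667 = 1.364
P(T ≤ 31) = Φ(1.364) ≈ 0.914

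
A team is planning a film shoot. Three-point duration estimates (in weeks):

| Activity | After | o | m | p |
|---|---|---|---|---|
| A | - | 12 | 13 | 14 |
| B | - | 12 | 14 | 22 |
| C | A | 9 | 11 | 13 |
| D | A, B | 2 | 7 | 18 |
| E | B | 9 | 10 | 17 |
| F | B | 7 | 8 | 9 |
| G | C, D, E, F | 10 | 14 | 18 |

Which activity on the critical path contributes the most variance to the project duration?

B

te_A = (12 + 4·13 + 14)/6 = 78/6 = 13; σ²_A = ((14−12)/6)² = 0.111
te_B = (12 + 4·14 + 22)/6 = 90/6 = 15; σ²_B = ((22−12)/6)² = 2.778
te_C = (9 + 4·11 + 13)/6 = 66/6 = 11; σ²_C = ((13−9)/6)² = 0.444
te_D = (2 + 4·7 + 18)/6 = 48/6 = 8; σ²_D = ((18−2)/6)² = 7.111
te_E = (9 + 4·10 + 17)/6 = 66/6 = 11; σ²_E = ((17−9)/6)² = 1.778
te_F = (7 + 4·8 + 9)/6 = 48/6 = 8; σ²_F = ((9−7)/6)² = 0.111
te_G = (10 + 4·14 + 18)/6 = 84/6 = 14; σ²_G = ((18−10)/6)² = 1.778

Forward pass:
ES_A = 0; EF_A = 13
ES_B = 0; EF_B = 15
ES_C = 13; EF_C = 13+11 = 24
ES_D = max(EF_A=13, EF_B=15) = 15; EF_D = 15+8 = 23
ES_E = 15; EF_E = 15+11 = 26
ES_F = 15; EF_F = 15+8 = 23
ES_G = max(EF_C=24, EF_D=23, EF_E=26, EF_F=23) = 26; EF_G = 26+14 = 40
Expected project duration μ = 40 weeks. Critical path: B → E → G.

Variances on critical path: σ²_B=2.778, σ²_E=1.778, σ²_G=1.778.
Largest is σ²_B = 2.778.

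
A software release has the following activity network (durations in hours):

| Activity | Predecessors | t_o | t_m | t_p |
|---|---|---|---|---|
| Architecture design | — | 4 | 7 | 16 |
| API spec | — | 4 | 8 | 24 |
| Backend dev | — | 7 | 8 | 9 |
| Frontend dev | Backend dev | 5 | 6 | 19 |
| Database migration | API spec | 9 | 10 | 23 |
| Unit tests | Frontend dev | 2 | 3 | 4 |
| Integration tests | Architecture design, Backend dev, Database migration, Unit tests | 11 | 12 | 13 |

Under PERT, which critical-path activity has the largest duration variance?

te_Architecture design = (4 + 4·7 + 16)/6 = 48/6 = 8; σ²_Architecture design = ((16−4)/6)² = 4.000
te_API spec = (4 + 4·8 + 24)/6 = 60/6 = 10; σ²_API spec = ((24−4)/6)² = 11.111
te_Backend dev = (7 + 4·8 + 9)/6 = 48/6 = 8; σ²_Backend dev = ((9−7)/6)² = 0.111
te_Frontend dev = (5 + 4·6 + 19)/6 = 48/6 = 8; σ²_Frontend dev = ((19−5)/6)² = 5.444
te_Database migration = (9 + 4·10 + 23)/6 = 72/6 = 12; σ²_Database migration = ((23−9)/6)² = 5.444
te_Unit tests = (2 + 4·3 + 4)/6 = 18/6 = 3; σ²_Unit tests = ((4−2)/6)² = 0.111
te_Integration tests = (11 + 4·12 + 13)/6 = 72/6 = 12; σ²_Integration tests = ((13−11)/6)² = 0.111

Forward pass:
ES_Architecture design = 0; EF_Architecture design = 8
ES_API spec = 0; EF_API spec = 10
ES_Backend dev = 0; EF_Backend dev = 8
ES_Frontend dev = 8; EF_Frontend dev = 8+8 = 16
ES_Database migration = 10; EF_Database migration = 10+12 = 22
ES_Unit tests = 16; EF_Unit tests = 16+3 = 19
ES_Integration tests = max(EF_Architecture design=8, EF_Backend dev=8, EF_Database migration=22, EF_Unit tests=19) = 22; EF_Integration tests = 22+12 = 34
Expected project duration μ = 34 hours. Critical path: API spec → Database migration → Integration tests.

Variances on critical path: σ²_API spec=11.111, σ²_Database migration=5.444, σ²_Integration tests=0.111.
Largest is σ²_API spec = 11.111.

API spec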